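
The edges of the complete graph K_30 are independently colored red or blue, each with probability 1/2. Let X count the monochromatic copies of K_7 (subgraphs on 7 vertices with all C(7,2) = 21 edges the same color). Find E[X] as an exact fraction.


Let X = Σ_S X_S over the C(30, 7) = 2035800 subsets S of size 7, where X_S = 1 if the K_7 on S is monochromatic.
For a fixed S, the K_7 on S has C(7, 2) = 21 edges. P[all 21 edges red] = (1/2)^21, and likewise for blue, so P[monochromatic] = 2·(1/2)^21 = 2^{1 − 21} = 1/1048576.
By linearity of expectation: E[X] = C(30, 7) · 2^{1 − 21} = 2035800 · 1/1048576 = 254475/131072.
Numerically: E[X] ≈ 1.941.

E[X] = C(30,7)·2^(1−C(7,2)) = 254475/131072 ≈ 1.941.


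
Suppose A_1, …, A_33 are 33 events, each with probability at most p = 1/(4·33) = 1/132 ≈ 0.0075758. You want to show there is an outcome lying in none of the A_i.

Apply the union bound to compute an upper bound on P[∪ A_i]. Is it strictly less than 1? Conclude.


Union bound: P[∪_{i=1}^{33} A_i] ≤ Σ_i P[A_i] ≤ 33·p = 33·(1/132) = 1/4.
Numerically: 1/4 ≈ 0.2500000.
Is 1/4 < 1? YES.
Since P[∪ A_i] ≤ 1/4 < 1, the complement has P[∩ A_i^c] ≥ 1 − 1/4 = 3/4 > 0, so some outcome avoids every A_i.

33·p = 1/4 ≈ 0.2500000; existence CERTIFIED by the union bound.


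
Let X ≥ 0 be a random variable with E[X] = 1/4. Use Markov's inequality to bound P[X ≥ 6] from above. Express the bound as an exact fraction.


μ = E[X] = 1/4, a = 6.
Markov: P[X ≥ 6] ≤ μ/a = (1/4)/6 = 1/24.
Numerically: ≈ 0.042.
(Since a = 6 > μ = 0.250, the bound 1/24 is < 1 and informative.)

P[X ≥ 6] ≤ 1/24 ≈ 0.042.


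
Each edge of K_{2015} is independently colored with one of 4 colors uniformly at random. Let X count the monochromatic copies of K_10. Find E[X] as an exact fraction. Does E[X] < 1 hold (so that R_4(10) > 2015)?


E[X] = C(2015, 10) · 4^{1 − 45} = 297353674437325491072340253 · 4^{−44} = 297353674437325491072340253/309485009821345068724781056.
As a reduced fraction: E[X] = 297353674437325491072340253/309485009821345068724781056 ≈ 0.96080.
Is E[X] < 1? YES.
Since E[X] < 1, there exists a 4-coloring of K_{2015} with no monochromatic K_10; hence R_4(10) > 2015.

E[X] = 297353674437325491072340253/309485009821345068724781056 ≈ 0.96080; E[X] < 1, so R_4(10) > 2015.


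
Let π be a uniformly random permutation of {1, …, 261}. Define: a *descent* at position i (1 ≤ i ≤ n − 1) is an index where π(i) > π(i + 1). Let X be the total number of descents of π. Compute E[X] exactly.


Write X = Σ X_I over i = 1, …, 260, with X_I the indicator of one descent.
There are 260 indicators.
For each fixed i, the pair (π(i), π(i+1)) is a uniformly random ordered pair of distinct values from {1, …, 261}; by symmetry P[π(i) > π(i+1)] = 1/2.
By linearity: E[X] = 260 · (1/2) = (261 − 1) · (1/2) = 130 ≈ 130.0000.

E[X] = 130 = 130.0000.


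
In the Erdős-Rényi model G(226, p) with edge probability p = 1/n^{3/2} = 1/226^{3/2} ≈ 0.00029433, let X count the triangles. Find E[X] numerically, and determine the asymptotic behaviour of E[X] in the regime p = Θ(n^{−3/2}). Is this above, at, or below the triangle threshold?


Number of potential triangles: C(226, 3) = 1898400.
Each occurs with probability p³ ≈ (0.00029433)³ ≈ 2.5498347e-11.
By linearity: E[X] = C(226, 3)·p³ ≈ 1898400 · 2.5498347e-11 ≈ 0.00005.
Since α = 3/2 > 1, p = c/n^{3/2} = o(1/n) is below the triangle threshold p ~ 1/n. Asymptotically E[X] ~ (c³/6)·n^{3(1−α)} = (1³/6)·n^{-1.5} → 0, so by Markov's inequality G has no triangles w.h.p.

E[X] ≈ 0.00005; in regime p = Θ(1/n^{3/2}) E[X] tends to 0 (below the triangle threshold p ~ 1/n).


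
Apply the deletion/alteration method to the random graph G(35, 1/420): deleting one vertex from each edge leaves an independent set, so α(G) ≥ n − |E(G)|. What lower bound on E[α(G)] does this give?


E[|E(G)|] = C(35, 2)·p = 595 · (1/420) = 17/12.
E[α(G)] ≥ n − E[|E(G)|] = 35 − 17/12 = 403/12.
Numerically: ≈ 33.5833.
(This is only a lower bound; the true E[α(G)] may be larger.)

E[α(G)] ≥ 403/12 ≈ 33.5833.


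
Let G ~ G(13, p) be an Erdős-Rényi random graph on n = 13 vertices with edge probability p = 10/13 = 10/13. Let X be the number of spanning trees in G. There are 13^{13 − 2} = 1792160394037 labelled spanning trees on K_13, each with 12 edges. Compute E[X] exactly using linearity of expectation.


K_13 has 13^{13 − 2} = 1792160394037 labelled spanning trees.
For each such spanning tree H, let X_H = 1 if all 12 edges of H are present in G. Then P[X_H = 1] = p^{12} = (10/13)^{12} = 1000000000000/23298085122481.
By linearity of expectation: E[X] = Σ_H E[X_H] = 1792160394037 · p^{12} = 1792160394037 · 1000000000000/23298085122481 = 1000000000000/13.
Numerically: E[X] ≈ 7.692e+10.

E[X] = 1792160394037 · (10/13)^{12} = 1000000000000/13 ≈ 7.692e+10.


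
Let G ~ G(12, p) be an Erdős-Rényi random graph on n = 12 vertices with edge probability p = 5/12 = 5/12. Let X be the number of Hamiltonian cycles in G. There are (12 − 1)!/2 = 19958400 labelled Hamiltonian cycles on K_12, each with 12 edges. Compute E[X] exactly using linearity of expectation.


K_12 has (12 − 1)!/2 = 19958400 labelled Hamiltonian cycles.
For each such Hamiltonian cycle H, let X_H = 1 if all 12 edges of H are present in G. Then P[X_H = 1] = p^{12} = (5/12)^{12} = 244140625/8916100448256.
By linearity of expectation: E[X] = Σ_H E[X_H] = 19958400 · p^{12} = 19958400 · 244140625/8916100448256 = 469970703125/859963392.
Numerically: E[X] ≈ 546.5.

E[X] = 19958400 · (5/12)^{12} = 469970703125/859963392 ≈ 546.5.


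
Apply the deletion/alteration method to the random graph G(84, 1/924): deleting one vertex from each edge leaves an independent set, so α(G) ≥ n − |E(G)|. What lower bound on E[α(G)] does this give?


E[|E(G)|] = C(84, 2)·p = 3486 · (1/924) = 83/22.
E[α(G)] ≥ n − E[|E(G)|] = 84 − 83/22 = 1765/22.
Numerically: ≈ 80.227273.
(This is only a lower bound; the true E[α(G)] may be larger.)

E[α(G)] ≥ 1765/22 ≈ 80.227273.


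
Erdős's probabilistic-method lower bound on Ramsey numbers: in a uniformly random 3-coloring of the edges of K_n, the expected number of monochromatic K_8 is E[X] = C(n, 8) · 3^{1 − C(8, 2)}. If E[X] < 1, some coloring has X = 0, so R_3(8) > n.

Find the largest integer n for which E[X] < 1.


We need C(n, 8) · 3^{1 − 28} < 1, i.e. C(n, 8) < 3^{28 − 1} = 7625597484987.
Check values of n near the boundary:
  n = 152: C(152, 8) = 5859727868575; 5859727868575 < 7625597484987? YES
  n = 153: C(153, 8) = 6183023199255; 6183023199255 < 7625597484987? YES
  n = 154: C(154, 8) = 6521818990995; 6521818990995 < 7625597484987? YES
  n = 155: C(155, 8) = 6876747915675; 6876747915675 < 7625597484987? YES
  n = 156: C(156, 8) = 7248464019225; 7248464019225 < 7625597484987? YES
  n = 157: C(157, 8) = 7637643295425; 7637643295425 < 7625597484987? NO
The largest n with C(n, 8) < 7625597484987 is n = 156 (where E[X] = 805384891025/847288609443 ≈ 0.9505437). Hence R_3(8) > 156, i.e. R_3(8) ≥ 157.

Largest n = 156; hence R_3(8) > 156.


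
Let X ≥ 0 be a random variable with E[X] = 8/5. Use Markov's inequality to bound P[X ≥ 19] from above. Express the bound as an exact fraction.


μ = E[X] = 8/5, a = 19.
Markov: P[X ≥ 19] ≤ μ/a = (8/5)/19 = 8/95.
Numerically: ≈ 0.084211.
(Since a = 19 > μ = 1.600000, the bound 8/95 is < 1 and informative.)

P[X ≥ 19] ≤ 8/95 ≈ 0.084211.


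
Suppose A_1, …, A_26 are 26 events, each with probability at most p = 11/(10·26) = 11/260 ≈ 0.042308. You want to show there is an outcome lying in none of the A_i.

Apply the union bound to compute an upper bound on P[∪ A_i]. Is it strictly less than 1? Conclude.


Union bound: P[∪_{i=1}^{26} A_i] ≤ Σ_i P[A_i] ≤ 26·p = 26·(11/260) = 11/10.
Numerically: 11/10 ≈ 1.100000.
Is 11/10 < 1? NO.
Since the bound 11/10 is ≥ 1, the union bound is uninformative here; it does NOT by itself certify existence.

26·p = 11/10 ≈ 1.100000; existence NOT certified by the union bound.


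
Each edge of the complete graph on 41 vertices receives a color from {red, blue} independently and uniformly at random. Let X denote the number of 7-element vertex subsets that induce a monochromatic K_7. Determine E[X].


Let X = Σ_S X_S over the C(41, 7) = 22481940 subsets S of size 7, where X_S = 1 if the K_7 on S is monochromatic.
For a fixed S, the K_7 on S has C(7, 2) = 21 edges. P[all 21 edges red] = (1/2)^21, and likewise for blue, so P[monochromatic] = 2·(1/2)^21 = 2^{1 − 21} = 1/1048576.
By linearity: E[X] = C(41, 7) · 2^{1 − 21} = 22481940 · 1/1048576 = 5620485/262144.
Numerically: E[X] ≈ 21.4404.

E[X] = C(41,7)·2^(1−C(7,2)) = 5620485/262144 ≈ 21.4404.


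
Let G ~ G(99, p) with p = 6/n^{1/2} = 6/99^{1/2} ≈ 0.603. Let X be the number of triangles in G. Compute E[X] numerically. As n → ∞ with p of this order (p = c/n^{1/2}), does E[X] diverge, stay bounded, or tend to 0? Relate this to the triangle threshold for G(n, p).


Number of potential triangles: C(99, 3) = 156849.
Each occurs with probability p³ ≈ (0.603)³ ≈ 2.192810e-01.
By linearity: E[X] = C(99, 3)·p³ ≈ 156849 · 2.192810e-01 ≈ 34394.0021.
Since α = 1/2 < 1, p = c/n^{1/2} ≫ 1/n is above the triangle threshold p ~ 1/n. Asymptotically E[X] ~ (c³/6)·n^{3(1−α)} = (6³/6)·n^{1.5} → ∞; triangles are abundant w.h.p.

E[X] ≈ 34394.0021; in regime p = Θ(1/n^{1/2}) E[X] diverges (above the triangle threshold p ~ 1/n).


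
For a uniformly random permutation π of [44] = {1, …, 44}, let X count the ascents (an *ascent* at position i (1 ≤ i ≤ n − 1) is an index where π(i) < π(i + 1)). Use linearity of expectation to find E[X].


Write X = Σ X_I over i = 1, …, 43, with X_I the indicator of one ascent.
There are 43 indicators.
For each fixed i, the pair (π(i), π(i+1)) is a uniformly random ordered pair of distinct values from {1, …, 44}; by symmetry P[π(i) < π(i+1)] = 1/2.
By linearity: E[X] = 43 · (1/2) = (44 − 1) · (1/2) = 43/2 ≈ 21.50000.

E[X] = 43/2 = 21.50000.


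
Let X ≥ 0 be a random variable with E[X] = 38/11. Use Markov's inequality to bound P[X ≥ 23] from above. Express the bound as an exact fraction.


μ = E[X] = 38/11, a = 23.
Markov: P[X ≥ 23] ≤ μ/a = (38/11)/23 = 38/253.
Numerically: ≈ 0.150198.
(Since a = 23 > μ = 3.454545, the bound 38/253 is < 1 and informative.)

P[X ≥ 23] ≤ 38/253 ≈ 0.150198.


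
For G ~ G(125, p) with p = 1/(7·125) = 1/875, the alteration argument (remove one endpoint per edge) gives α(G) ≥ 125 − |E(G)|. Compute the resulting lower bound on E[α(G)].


E[|E(G)|] = C(125, 2)·p = 7750 · (1/875) = 62/7.
E[α(G)] ≥ n − E[|E(G)|] = 125 − 62/7 = 813/7.
Numerically: ≈ 116.143.
(This is only a lower bound; the true E[α(G)] may be larger.)

E[α(G)] ≥ 813/7 ≈ 116.143.


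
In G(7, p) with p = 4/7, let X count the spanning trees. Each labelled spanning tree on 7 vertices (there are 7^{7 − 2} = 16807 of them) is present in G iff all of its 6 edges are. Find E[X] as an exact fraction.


K_7 has 7^{7 − 2} = 16807 labelled spanning trees.
For each such spanning tree H, let X_H = 1 if all 6 edges of H are present in G. Then P[X_H = 1] = p^{6} = (4/7)^{6} = 4096/117649.
By linearity of expectation: E[X] = Σ_H E[X_H] = 16807 · p^{6} = 16807 · 4096/117649 = 4096/7.
Numerically: E[X] ≈ 585.143.

E[X] = 16807 · (4/7)^{6} = 4096/7 ≈ 585.143.


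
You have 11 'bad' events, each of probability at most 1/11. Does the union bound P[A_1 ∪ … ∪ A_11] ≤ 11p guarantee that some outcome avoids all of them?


Union bound: P[∪_{i=1}^{11} A_i] ≤ Σ_i P[A_i] ≤ 11·p = 11·(1/11) = 1.
Numerically: 1 ≈ 1.000000.
Is 1 < 1? NO.
Since the bound 1 is ≥ 1, the union bound is uninformative here; it does NOT by itself certify existence.

11·p = 1 ≈ 1.000000; existence NOT certified by the union bound.


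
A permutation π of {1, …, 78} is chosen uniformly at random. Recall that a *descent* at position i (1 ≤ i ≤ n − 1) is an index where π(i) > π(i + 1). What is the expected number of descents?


Write X = Σ X_I over i = 1, …, 77, with X_I the indicator of one descent.
There are 77 indicators.
For each fixed i, the pair (π(i), π(i+1)) is a uniformly random ordered pair of distinct values from {1, …, 78}; by symmetry P[π(i) > π(i+1)] = 1/2.
By linearity: E[X] = 77 · (1/2) = (78 − 1) · (1/2) = 77/2 ≈ 38.50000.

E[X] = 77/2 = 38.50000.


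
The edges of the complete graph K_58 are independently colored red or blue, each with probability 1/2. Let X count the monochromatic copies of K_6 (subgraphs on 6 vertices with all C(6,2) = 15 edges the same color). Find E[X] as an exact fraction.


Let X = Σ_S X_S over the C(58, 6) = 40475358 subsets S of size 6, where X_S = 1 if the K_6 on S is monochromatic.
For a fixed S, the K_6 on S has C(6, 2) = 15 edges. P[all 15 edges red] = (1/2)^15, and likewise for blue, so P[monochromatic] = 2·(1/2)^15 = 2^{1 − 15} = 1/16384.
By linearity: E[X] = C(58, 6) · 2^{1 − 15} = 40475358 · 1/16384 = 20237679/8192.
Numerically: E[X] ≈ 2470.4198.

E[X] = C(58,6)·2^(1−C(6,2)) = 20237679/8192 ≈ 2470.4198.


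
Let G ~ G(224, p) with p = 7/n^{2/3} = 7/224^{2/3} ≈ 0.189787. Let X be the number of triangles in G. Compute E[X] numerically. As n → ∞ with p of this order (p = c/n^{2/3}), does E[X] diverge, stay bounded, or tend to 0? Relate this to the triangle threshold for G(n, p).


Number of potential triangles: C(224, 3) = 1848224.
Each occurs with probability p³ ≈ (0.189787)³ ≈ 6.83593750e-03.
By linearity: E[X] = C(224, 3)·p³ ≈ 1848224 · 6.83593750e-03 ≈ 12634.343750.
Since α = 2/3 < 1, p = c/n^{2/3} ≫ 1/n is above the triangle threshold p ~ 1/n. Asymptotically E[X] ~ (c³/6)·n^{3(1−α)} = (7³/6)·n^{1} → ∞; triangles are abundant w.h.p.

E[X] ≈ 12634.343750; in regime p = Θ(1/n^{2/3}) E[X] diverges (above the triangle threshold p ~ 1/n).


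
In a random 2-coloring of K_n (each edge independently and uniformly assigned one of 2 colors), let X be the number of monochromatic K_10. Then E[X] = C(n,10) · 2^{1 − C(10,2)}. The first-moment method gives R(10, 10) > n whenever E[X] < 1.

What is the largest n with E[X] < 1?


We need C(n, 10) · 2^{1 − 45} < 1, i.e. C(n, 10) < 2^{45 − 1} = 17592186044416.
Check values of n near the boundary:
  n = 96: C(96, 10) = 11279926456656; 11279926456656 < 17592186044416? YES
  n = 97: C(97, 10) = 12576469727536; 12576469727536 < 17592186044416? YES
  n = 98: C(98, 10) = 14005614014756; 14005614014756 < 17592186044416? YES
  n = 99: C(99, 10) = 15579278510796; 15579278510796 < 17592186044416? YES
  n = 100: C(100, 10) = 17310309456440; 17310309456440 < 17592186044416? YES
  n = 101: C(101, 10) = 19212541264840; 19212541264840 < 17592186044416? NO
  n = 102: C(102, 10) = 21300860967540; 21300860967540 < 17592186044416? NO
The largest n with C(n, 10) < 17592186044416 is n = 100 (where E[X] = 2163788682055/2199023255552 ≈ 0.984). Hence R(10, 10) > 100, i.e. R(10, 10) ≥ 101.

Largest n = 100; hence R(10, 10) > 100.


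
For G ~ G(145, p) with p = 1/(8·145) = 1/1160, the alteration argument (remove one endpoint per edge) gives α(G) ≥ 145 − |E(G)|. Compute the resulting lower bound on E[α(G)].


E[|E(G)|] = C(145, 2)·p = 10440 · (1/1160) = 9.
E[α(G)] ≥ n − E[|E(G)|] = 145 − 9 = 136.
Numerically: ≈ 136.0000.
(This is only a lower bound; the true E[α(G)] may be larger.)

E[α(G)] ≥ 136 ≈ 136.0000.


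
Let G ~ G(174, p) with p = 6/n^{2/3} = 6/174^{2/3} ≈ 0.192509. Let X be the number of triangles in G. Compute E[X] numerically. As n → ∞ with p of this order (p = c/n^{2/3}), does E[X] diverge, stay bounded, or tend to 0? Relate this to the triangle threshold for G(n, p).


Number of potential triangles: C(174, 3) = 862924.
Each occurs with probability p³ ≈ (0.192509)³ ≈ 7.13436385e-03.
By linearity: E[X] = C(174, 3)·p³ ≈ 862924 · 7.13436385e-03 ≈ 6156.413793.
Since α = 2/3 < 1, p = c/n^{2/3} ≫ 1/n is above the triangle threshold p ~ 1/n. Asymptotically E[X] ~ (c³/6)·n^{3(1−α)} = (6³/6)·n^{1} → ∞; triangles are abundant w.h.p.

E[X] ≈ 6156.413793; in regime p = Θ(1/n^{2/3}) E[X] diverges (above the triangle threshold p ~ 1/n).


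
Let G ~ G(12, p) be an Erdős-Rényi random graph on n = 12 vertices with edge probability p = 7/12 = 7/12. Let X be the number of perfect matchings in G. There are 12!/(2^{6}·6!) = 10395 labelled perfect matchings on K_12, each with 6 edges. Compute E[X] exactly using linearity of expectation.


K_12 has 12!/(2^{6}·6!) = 10395 labelled perfect matchings.
For each such perfect matching H, let X_H = 1 if all 6 edges of H are present in G. Then P[X_H = 1] = p^{6} = (7/12)^{6} = 117649/2985984.
Summing the indicators: E[X] = Σ_H E[X_H] = 10395 · p^{6} = 10395 · 117649/2985984 = 45294865/110592.
Numerically: E[X] ≈ 409.57.

E[X] = 10395 · (7/12)^{6} = 45294865/110592 ≈ 409.57.


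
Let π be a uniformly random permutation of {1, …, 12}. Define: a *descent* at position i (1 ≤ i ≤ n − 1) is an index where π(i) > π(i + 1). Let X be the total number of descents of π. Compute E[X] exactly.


Write X = Σ X_I over i = 1, …, 11, with X_I the indicator of one descent.
There are 11 indicators.
For each fixed i, the pair (π(i), π(i+1)) is a uniformly random ordered pair of distinct values from {1, …, 12}; by symmetry P[π(i) > π(i+1)] = 1/2.
By linearity: E[X] = 11 · (1/2) = (12 − 1) · (1/2) = 11/2 ≈ 5.500.

E[X] = 11/2 = 5.500.


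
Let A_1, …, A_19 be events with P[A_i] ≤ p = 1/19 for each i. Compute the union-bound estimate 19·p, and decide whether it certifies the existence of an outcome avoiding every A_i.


Union bound: P[∪_{i=1}^{19} A_i] ≤ Σ_i P[A_i] ≤ 19·p = 19·(1/19) = 1.
Numerically: 1 ≈ 1.000000.
Is 1 < 1? NO.
Since the bound 1 is ≥ 1, the union bound is uninformative here; it does NOT by itself certify existence.

19·p = 1 ≈ 1.000000; existence NOT certified by the union bound.


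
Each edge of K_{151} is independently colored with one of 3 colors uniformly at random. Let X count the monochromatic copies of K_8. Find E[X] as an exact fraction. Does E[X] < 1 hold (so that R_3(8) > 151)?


E[X] = C(151, 8) · 3^{1 − 28} = 5551321138650 · 3^{−27} = 5551321138650/7625597484987.
As a reduced fraction: E[X] = 616813459850/847288609443 ≈ 0.728.
Is E[X] < 1? YES.
Since E[X] < 1, there exists a 3-coloring of K_{151} with no monochromatic K_8; hence R_3(8) > 151.

E[X] = 616813459850/847288609443 ≈ 0.728; E[X] < 1, so R_3(8) > 151.


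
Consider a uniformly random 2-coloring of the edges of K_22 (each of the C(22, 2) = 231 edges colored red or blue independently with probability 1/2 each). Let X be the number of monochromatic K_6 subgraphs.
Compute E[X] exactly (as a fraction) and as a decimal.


Let X = Σ_S X_S over the C(22, 6) = 74613 subsets S of size 6, where X_S = 1 if the K_6 on S is monochromatic.
For a fixed S, the K_6 on S has C(6, 2) = 15 edges. P[all 15 edges red] = (1/2)^15, and likewise for blue, so P[monochromatic] = 2·(1/2)^15 = 2^{1 − 15} = 1/16384.
By linearity of expectation: E[X] = C(22, 6) · 2^{1 − 15} = 74613 · 1/16384 = 74613/16384.
Numerically: E[X] ≈ 4.5540.

E[X] = C(22,6)·2^(1−C(6,2)) = 74613/16384 ≈ 4.5540.


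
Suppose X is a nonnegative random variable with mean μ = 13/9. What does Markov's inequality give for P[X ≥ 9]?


μ = E[X] = 13/9, a = 9.
Markov: P[X ≥ 9] ≤ μ/a = (13/9)/9 = 13/81.
Numerically: ≈ 0.16049.
(Since a = 9 > μ = 1.44444, the bound 13/81 is < 1 and informative.)

P[X ≥ 9] ≤ 13/81 ≈ 0.16049.


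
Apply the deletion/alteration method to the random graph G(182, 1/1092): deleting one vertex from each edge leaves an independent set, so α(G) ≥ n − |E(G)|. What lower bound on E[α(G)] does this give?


E[|E(G)|] = C(182, 2)·p = 16471 · (1/1092) = 181/12.
E[α(G)] ≥ n − E[|E(G)|] = 182 − 181/12 = 2003/12.
Numerically: ≈ 166.916667.
(This is only a lower bound; the true E[α(G)] may be larger.)

E[α(G)] ≥ 2003/12 ≈ 166.916667.


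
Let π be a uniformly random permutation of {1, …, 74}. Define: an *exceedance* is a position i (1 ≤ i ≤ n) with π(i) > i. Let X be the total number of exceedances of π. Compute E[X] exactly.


Write X = Σ_{i=1}^{74} X_i, where X_i = 1_{π(i) > i}.
For each fixed i, π(i) is uniform over {1, …, 74} (marginal of a uniform permutation), so P[π(i) > i] = (n − i)/n. Summing: Σ_{i=1}^{74} (n − i)/n = (0 + 1 + … + 73)/74 = 74(74 − 1)/(2·74) = (74 − 1)/2.
Hence E[X] = Σ_{i=1}^{74} (74 − i)/74 = 73/2 ≈ 36.500000.

E[X] = 73/2 = 36.500000.


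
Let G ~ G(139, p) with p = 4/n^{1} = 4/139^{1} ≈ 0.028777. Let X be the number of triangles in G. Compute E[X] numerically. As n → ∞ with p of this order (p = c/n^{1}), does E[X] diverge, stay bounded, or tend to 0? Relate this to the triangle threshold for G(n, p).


Number of potential triangles: C(139, 3) = 437989.
Each occurs with probability p³ ≈ (0.028777)³ ≈ 2.38306327e-05.
By linearity: E[X] = C(139, 3)·p³ ≈ 437989 · 2.38306327e-05 ≈ 10.437555.
Here α = 1, so p = 4/n is exactly at the triangle threshold p ~ 1/n. Asymptotically E[X] → c³/6 = 4³/6 = 32/3 ≈ 10.666667, a bounded constant. In this regime the triangle count is asymptotically Poisson(c³/6).

E[X] ≈ 10.437555; in regime p = Θ(1/n^{1}) E[X] stays bounded (at the triangle threshold p ~ 1/n).


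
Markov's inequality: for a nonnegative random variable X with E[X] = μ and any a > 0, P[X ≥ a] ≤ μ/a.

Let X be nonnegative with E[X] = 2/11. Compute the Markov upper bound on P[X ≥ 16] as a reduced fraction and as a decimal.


μ = E[X] = 2/11, a = 16.
Markov: P[X ≥ 16] ≤ μ/a = (2/11)/16 = 1/88.
Numerically: ≈ 0.011.
(Since a = 16 > μ = 0.182, the bound 1/88 is < 1 and informative.)

P[X ≥ 16] ≤ 1/88 ≈ 0.011.


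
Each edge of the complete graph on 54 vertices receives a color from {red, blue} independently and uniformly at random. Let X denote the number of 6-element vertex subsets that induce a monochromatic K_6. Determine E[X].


Let X = Σ_S X_S over the C(54, 6) = 25827165 subsets S of size 6, where X_S = 1 if the K_6 on S is monochromatic.
For a fixed S, the K_6 on S has C(6, 2) = 15 edges. P[all 15 edges red] = (1/2)^15, and likewise for blue, so P[monochromatic] = 2·(1/2)^15 = 2^{1 − 15} = 1/16384.
By linearity of expectation: E[X] = C(54, 6) · 2^{1 − 15} = 25827165 · 1/16384 = 25827165/16384.
Numerically: E[X] ≈ 1576.36505.

E[X] = C(54,6)·2^(1−C(6,2)) = 25827165/16384 ≈ 1576.36505.


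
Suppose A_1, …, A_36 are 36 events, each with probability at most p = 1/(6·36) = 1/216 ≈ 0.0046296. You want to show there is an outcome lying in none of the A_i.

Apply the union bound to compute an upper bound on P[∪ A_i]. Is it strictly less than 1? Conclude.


Union bound: P[∪_{i=1}^{36} A_i] ≤ Σ_i P[A_i] ≤ 36·p = 36·(1/216) = 1/6.
Numerically: 1/6 ≈ 0.1666667.
Is 1/6 < 1? YES.
Since P[∪ A_i] ≤ 1/6 < 1, the complement has P[∩ A_i^c] ≥ 1 − 1/6 = 5/6 > 0, so some outcome avoids every A_i.

36·p = 1/6 ≈ 0.1666667; existence CERTIFIED by the union bound.


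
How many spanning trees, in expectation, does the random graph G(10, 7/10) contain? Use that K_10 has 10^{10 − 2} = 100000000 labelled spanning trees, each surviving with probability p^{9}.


K_10 has 10^{10 − 2} = 100000000 labelled spanning trees.
For each such spanning tree H, let X_H = 1 if all 9 edges of H are present in G. Then P[X_H = 1] = p^{9} = (7/10)^{9} = 40353607/1000000000.
By linearity of expectation: E[X] = Σ_H E[X_H] = 100000000 · p^{9} = 100000000 · 40353607/1000000000 = 40353607/10.
Numerically: E[X] ≈ 4.03536e+06.

E[X] = 100000000 · (7/10)^{9} = 40353607/10 ≈ 4.03536e+06.


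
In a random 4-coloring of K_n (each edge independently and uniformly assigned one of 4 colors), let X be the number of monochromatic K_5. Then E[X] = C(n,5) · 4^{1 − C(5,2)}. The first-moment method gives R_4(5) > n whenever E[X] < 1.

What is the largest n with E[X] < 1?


We need C(n, 5) · 4^{1 − 10} < 1, i.e. C(n, 5) < 4^{10 − 1} = 262144.
Check values of n near the boundary:
  n = 29: C(29, 5) = 118755; 118755 < 262144? YES
  n = 30: C(30, 5) = 142506; 142506 < 262144? YES
  n = 31: C(31, 5) = 169911; 169911 < 262144? YES
  n = 32: C(32, 5) = 201376; 201376 < 262144? YES
  n = 33: C(33, 5) = 237336; 237336 < 262144? YES
  n = 34: C(34, 5) = 278256; 278256 < 262144? NO
  n = 35: C(35, 5) = 324632; 324632 < 262144? NO
The largest n with C(n, 5) < 262144 is n = 33 (where E[X] = 29667/32768 ≈ 0.9053650). Hence R_4(5) > 33, i.e. R_4(5) ≥ 34.

Largest n = 33; hence R_4(5) > 33.


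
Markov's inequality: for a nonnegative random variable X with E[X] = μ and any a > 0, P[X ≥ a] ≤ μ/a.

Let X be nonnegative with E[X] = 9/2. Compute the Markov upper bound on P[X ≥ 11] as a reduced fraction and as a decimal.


μ = E[X] = 9/2, a = 11.
Markov: P[X ≥ 11] ≤ μ/a = (9/2)/11 = 9/22.
Numerically: ≈ 0.409.
(Since a = 11 > μ = 4.500, the bound 9/22 is < 1 and informative.)

P[X ≥ 11] ≤ 9/22 ≈ 0.409.


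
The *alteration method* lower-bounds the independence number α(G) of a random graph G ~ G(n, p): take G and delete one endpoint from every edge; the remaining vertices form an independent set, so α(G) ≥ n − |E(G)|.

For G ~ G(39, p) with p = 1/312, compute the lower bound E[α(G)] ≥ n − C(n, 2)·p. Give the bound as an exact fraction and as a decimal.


E[|E(G)|] = C(39, 2)·p = 741 · (1/312) = 19/8.
E[α(G)] ≥ n − E[|E(G)|] = 39 − 19/8 = 293/8.
Numerically: ≈ 36.625000.
(This is only a lower bound; the true E[α(G)] may be larger.)

E[α(G)] ≥ 293/8 ≈ 36.625000.


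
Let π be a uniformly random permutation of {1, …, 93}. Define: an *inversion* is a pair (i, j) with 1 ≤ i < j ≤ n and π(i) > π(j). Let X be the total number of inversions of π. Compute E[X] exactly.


Write X = Σ X_I over the C(93, 2) = 4278 pairs i < j, with X_I the indicator of one inversion.
There are 4278 indicators.
For each fixed pair i < j, the values π(i) and π(j) are two distinct elements of {1, …, 93} in uniformly random order; by symmetry P[π(i) > π(j)] = 1/2.
By linearity: E[X] = 4278 · (1/2) = C(93, 2) · (1/2) = 4278/2 = 2139 ≈ 2139.000000.

E[X] = 2139 = 2139.000000.


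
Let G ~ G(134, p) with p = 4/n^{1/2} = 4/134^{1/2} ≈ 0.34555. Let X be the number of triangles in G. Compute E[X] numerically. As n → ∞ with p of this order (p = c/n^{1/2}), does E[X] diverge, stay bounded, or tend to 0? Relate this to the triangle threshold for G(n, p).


Number of potential triangles: C(134, 3) = 392084.
Each occurs with probability p³ ≈ (0.34555)³ ≈ 4.1259387e-02.
By linearity: E[X] = C(134, 3)·p³ ≈ 392084 · 4.1259387e-02 ≈ 16177.14568.
Since α = 1/2 < 1, p = c/n^{1/2} ≫ 1/n is above the triangle threshold p ~ 1/n. Asymptotically E[X] ~ (c³/6)·n^{3(1−α)} = (4³/6)·n^{1.5} → ∞; triangles are abundant w.h.p.

E[X] ≈ 16177.14568; in regime p = Θ(1/n^{1/2}) E[X] diverges (above the triangle threshold p ~ 1/n).


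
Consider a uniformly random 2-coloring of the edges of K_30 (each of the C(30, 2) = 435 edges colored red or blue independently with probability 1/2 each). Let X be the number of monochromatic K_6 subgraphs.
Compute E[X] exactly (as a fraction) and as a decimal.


Let X = Σ_S X_S over the C(30, 6) = 593775 subsets S of size 6, where X_S = 1 if the K_6 on S is monochromatic.
For a fixed S, the K_6 on S has C(6, 2) = 15 edges. P[all 15 edges red] = (1/2)^15, and likewise for blue, so P[monochromatic] = 2·(1/2)^15 = 2^{1 − 15} = 1/16384.
Summing: E[X] = C(30, 6) · 2^{1 − 15} = 593775 · 1/16384 = 593775/16384.
Numerically: E[X] ≈ 36.241150.

E[X] = C(30,6)·2^(1−C(6,2)) = 593775/16384 ≈ 36.241150.


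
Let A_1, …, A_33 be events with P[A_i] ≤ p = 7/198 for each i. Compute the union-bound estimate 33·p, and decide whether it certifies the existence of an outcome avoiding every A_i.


Union bound: P[∪_{i=1}^{33} A_i] ≤ Σ_i P[A_i] ≤ 33·p = 33·(7/198) = 7/6.
Numerically: 7/6 ≈ 1.1666667.
Is 7/6 < 1? NO.
Since the bound 7/6 is ≥ 1, the union bound is uninformative here; it does NOT by itself certify existence.

33·p = 7/6 ≈ 1.1666667; existence NOT certified by the union bound.


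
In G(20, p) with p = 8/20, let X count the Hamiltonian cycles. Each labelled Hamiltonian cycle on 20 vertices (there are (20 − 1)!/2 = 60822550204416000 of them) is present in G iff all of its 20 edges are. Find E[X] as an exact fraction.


K_20 has (20 − 1)!/2 = 60822550204416000 labelled Hamiltonian cycles.
For each such Hamiltonian cycle H, let X_H = 1 if all 20 edges of H are present in G. Then P[X_H = 1] = p^{20} = (2/5)^{20} = 1048576/95367431640625.
By linearity: E[X] = Σ_H E[X_H] = 60822550204416000 · p^{20} = 60822550204416000 · 1048576/95367431640625 = 510216531225165692928/762939453125.
Numerically: E[X] ≈ 6.6875e+08.

E[X] = 60822550204416000 · (2/5)^{20} = 510216531225165692928/762939453125 ≈ 6.6875e+08.


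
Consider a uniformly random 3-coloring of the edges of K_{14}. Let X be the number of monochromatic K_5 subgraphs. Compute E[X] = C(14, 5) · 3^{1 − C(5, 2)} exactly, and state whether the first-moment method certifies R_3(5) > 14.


E[X] = C(14, 5) · 3^{1 − 10} = 2002 · 3^{−9} = 2002/19683.
As a reduced fraction: E[X] = 2002/19683 ≈ 0.102.
Is E[X] < 1? YES.
Since E[X] < 1, there exists a 3-coloring of K_{14} with no monochromatic K_5; hence R_3(5) > 14.

E[X] = 2002/19683 ≈ 0.102; E[X] < 1, so R_3(5) > 14.


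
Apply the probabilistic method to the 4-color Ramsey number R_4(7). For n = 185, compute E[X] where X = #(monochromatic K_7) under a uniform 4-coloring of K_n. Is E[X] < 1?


E[X] = C(185, 7) · 4^{1 − 21} = 1311854301420 · 4^{−20} = 1311854301420/1099511627776.
As a reduced fraction: E[X] = 327963575355/274877906944 ≈ 1.1931.
Is E[X] < 1? NO.
Since E[X] ≥ 1, the first-moment bound is inconclusive at n = 185; it does NOT by itself certify R_4(7) > 185.

E[X] = 327963575355/274877906944 ≈ 1.1931; E[X] ≥ 1; first-moment method inconclusive here.


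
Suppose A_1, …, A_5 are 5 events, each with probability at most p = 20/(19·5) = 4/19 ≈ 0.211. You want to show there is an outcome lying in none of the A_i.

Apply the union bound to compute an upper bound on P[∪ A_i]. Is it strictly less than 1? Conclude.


Union bound: P[∪_{i=1}^{5} A_i] ≤ Σ_i P[A_i] ≤ 5·p = 5·(4/19) = 20/19.
Numerically: 20/19 ≈ 1.053.
Is 20/19 < 1? NO.
Since the bound 20/19 is ≥ 1, the union bound is uninformative here; it does NOT by itself certify existence.

5·p = 20/19 ≈ 1.053; existence NOT certified by the union bound.


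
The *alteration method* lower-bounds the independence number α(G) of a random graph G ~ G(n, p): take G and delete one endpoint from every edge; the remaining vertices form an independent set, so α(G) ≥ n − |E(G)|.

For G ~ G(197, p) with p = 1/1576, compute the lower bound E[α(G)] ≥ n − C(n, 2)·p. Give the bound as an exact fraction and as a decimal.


E[|E(G)|] = C(197, 2)·p = 19306 · (1/1576) = 49/4.
E[α(G)] ≥ n − E[|E(G)|] = 197 − 49/4 = 739/4.
Numerically: ≈ 184.750000.
(This is only a lower bound; the true E[α(G)] may be larger.)

E[α(G)] ≥ 739/4 ≈ 184.750000.


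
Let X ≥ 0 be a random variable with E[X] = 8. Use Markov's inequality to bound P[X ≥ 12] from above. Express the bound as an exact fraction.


μ = E[X] = 8, a = 12.
Markov: P[X ≥ 12] ≤ μ/a = (8)/12 = 2/3.
Numerically: ≈ 0.667.
(Since a = 12 > μ = 8.000, the bound 2/3 is < 1 and informative.)

P[X ≥ 12] ≤ 2/3 ≈ 0.667.


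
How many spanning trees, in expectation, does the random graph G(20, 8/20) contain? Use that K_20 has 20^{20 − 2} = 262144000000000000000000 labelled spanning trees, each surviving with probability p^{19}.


K_20 has 20^{20 − 2} = 262144000000000000000000 labelled spanning trees.
For each such spanning tree H, let X_H = 1 if all 19 edges of H are present in G. Then P[X_H = 1] = p^{19} = (2/5)^{19} = 524288/19073486328125.
Summing the indicators: E[X] = Σ_H E[X_H] = 262144000000000000000000 · p^{19} = 262144000000000000000000 · 524288/19073486328125 = 36028797018963968/5.
Numerically: E[X] ≈ 7.206e+15.

E[X] = 262144000000000000000000 · (2/5)^{19} = 36028797018963968/5 ≈ 7.206e+15.


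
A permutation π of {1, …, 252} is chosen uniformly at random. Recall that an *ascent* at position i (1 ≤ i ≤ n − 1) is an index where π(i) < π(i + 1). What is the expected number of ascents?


Write X = Σ X_I over i = 1, …, 251, with X_I the indicator of one ascent.
There are 251 indicators.
For each fixed i, the pair (π(i), π(i+1)) is a uniformly random ordered pair of distinct values from {1, …, 252}; by symmetry P[π(i) < π(i+1)] = 1/2.
By linearity: E[X] = 251 · (1/2) = (252 − 1) · (1/2) = 251/2 ≈ 125.500000.

E[X] = 251/2 = 125.500000.


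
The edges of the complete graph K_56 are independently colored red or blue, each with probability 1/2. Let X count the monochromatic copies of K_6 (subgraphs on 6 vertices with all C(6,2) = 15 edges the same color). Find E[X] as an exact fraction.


Let X = Σ_S X_S over the C(56, 6) = 32468436 subsets S of size 6, where X_S = 1 if the K_6 on S is monochromatic.
For a fixed S, the K_6 on S has C(6, 2) = 15 edges. P[all 15 edges red] = (1/2)^15, and likewise for blue, so P[monochromatic] = 2·(1/2)^15 = 2^{1 − 15} = 1/16384.
Summing: E[X] = C(56, 6) · 2^{1 − 15} = 32468436 · 1/16384 = 8117109/4096.
Numerically: E[X] ≈ 1981.716.

E[X] = C(56,6)·2^(1−C(6,2)) = 8117109/4096 ≈ 1981.716.


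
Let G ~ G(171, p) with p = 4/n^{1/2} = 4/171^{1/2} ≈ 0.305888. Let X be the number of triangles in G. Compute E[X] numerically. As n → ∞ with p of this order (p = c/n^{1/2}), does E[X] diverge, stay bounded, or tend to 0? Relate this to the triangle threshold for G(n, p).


Number of potential triangles: C(171, 3) = 818805.
Each occurs with probability p³ ≈ (0.305888)³ ≈ 2.86210662e-02.
By linearity: E[X] = C(171, 3)·p³ ≈ 818805 · 2.86210662e-02 ≈ 23435.072121.
Since α = 1/2 < 1, p = c/n^{1/2} ≫ 1/n is above the triangle threshold p ~ 1/n. Asymptotically E[X] ~ (c³/6)·n^{3(1−α)} = (4³/6)·n^{1.5} → ∞; triangles are abundant w.h.p.

E[X] ≈ 23435.072121; in regime p = Θ(1/n^{1/2}) E[X] diverges (above the triangle threshold p ~ 1/n).


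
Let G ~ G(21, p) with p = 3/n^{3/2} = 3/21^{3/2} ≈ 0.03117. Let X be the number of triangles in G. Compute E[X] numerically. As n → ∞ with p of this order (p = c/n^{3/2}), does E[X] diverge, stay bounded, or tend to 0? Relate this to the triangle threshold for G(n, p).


Number of potential triangles: C(21, 3) = 1330.
Each occurs with probability p³ ≈ (0.03117)³ ≈ 3.029542e-05.
By linearity: E[X] = C(21, 3)·p³ ≈ 1330 · 3.029542e-05 ≈ 0.0403.
Since α = 3/2 > 1, p = c/n^{3/2} = o(1/n) is below the triangle threshold p ~ 1/n. Asymptotically E[X] ~ (c³/6)·n^{3(1−α)} = (3³/6)·n^{-1.5} → 0, so by Markov's inequality G has no triangles w.h.p.

E[X] ≈ 0.0403; in regime p = Θ(1/n^{3/2}) E[X] tends to 0 (below the triangle threshold p ~ 1/n).


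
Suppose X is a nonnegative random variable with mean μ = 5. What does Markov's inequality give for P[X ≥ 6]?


μ = E[X] = 5, a = 6.
Markov: P[X ≥ 6] ≤ μ/a = (5)/6 = 5/6.
Numerically: ≈ 0.83333.
(Since a = 6 > μ = 5.00000, the bound 5/6 is < 1 and informative.)

P[X ≥ 6] ≤ 5/6 ≈ 0.83333.


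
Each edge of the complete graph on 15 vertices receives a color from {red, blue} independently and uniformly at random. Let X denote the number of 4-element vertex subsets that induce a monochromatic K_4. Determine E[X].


Let X = Σ_S X_S over the C(15, 4) = 1365 subsets S of size 4, where X_S = 1 if the K_4 on S is monochromatic.
For a fixed S, the K_4 on S has C(4, 2) = 6 edges. P[all 6 edges red] = (1/2)^6, and likewise for blue, so P[monochromatic] = 2·(1/2)^6 = 2^{1 − 6} = 1/32.
By linearity: E[X] = C(15, 4) · 2^{1 − 6} = 1365 · 1/32 = 1365/32.
Numerically: E[X] ≈ 42.656250.

E[X] = C(15,4)·2^(1−C(4,2)) = 1365/32 ≈ 42.656250.


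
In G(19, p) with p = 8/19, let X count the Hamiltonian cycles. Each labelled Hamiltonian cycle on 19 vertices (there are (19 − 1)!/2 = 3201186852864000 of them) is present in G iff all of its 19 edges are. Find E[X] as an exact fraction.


K_19 has (19 − 1)!/2 = 3201186852864000 labelled Hamiltonian cycles.
For each such Hamiltonian cycle H, let X_H = 1 if all 19 edges of H are present in G. Then P[X_H = 1] = p^{19} = (8/19)^{19} = 144115188075855872/1978419655660313589123979.
By linearity of expectation: E[X] = Σ_H E[X_H] = 3201186852864000 · p^{19} = 3201186852864000 · 144115188075855872/1978419655660313589123979 = 461339645366452518590934417408000/1978419655660313589123979.
Numerically: E[X] ≈ 2.33e+08.

E[X] = 3201186852864000 · (8/19)^{19} = 461339645366452518590934417408000/1978419655660313589123979 ≈ 2.33e+08.


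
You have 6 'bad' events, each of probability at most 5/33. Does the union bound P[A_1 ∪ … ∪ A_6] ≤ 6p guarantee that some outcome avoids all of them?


Union bound: P[∪_{i=1}^{6} A_i] ≤ Σ_i P[A_i] ≤ 6·p = 6·(5/33) = 10/11.
Numerically: 10/11 ≈ 0.90909.
Is 10/11 < 1? YES.
Since P[∪ A_i] ≤ 10/11 < 1, the complement has P[∩ A_i^c] ≥ 1 − 10/11 = 1/11 > 0, so some outcome avoids every A_i.

6·p = 10/11 ≈ 0.90909; existence CERTIFIED by the union bound.


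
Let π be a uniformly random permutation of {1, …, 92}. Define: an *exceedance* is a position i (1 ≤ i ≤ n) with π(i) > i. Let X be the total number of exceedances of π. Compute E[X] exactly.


Write X = Σ_{i=1}^{92} X_i, where X_i = 1_{π(i) > i}.
For each fixed i, π(i) is uniform over {1, …, 92} (marginal of a uniform permutation), so P[π(i) > i] = (n − i)/n. Summing: Σ_{i=1}^{92} (n − i)/n = (0 + 1 + … + 91)/92 = 92(92 − 1)/(2·92) = (92 − 1)/2.
Hence E[X] = Σ_{i=1}^{92} (92 − i)/92 = 91/2 ≈ 45.50000.

E[X] = 91/2 = 45.50000.


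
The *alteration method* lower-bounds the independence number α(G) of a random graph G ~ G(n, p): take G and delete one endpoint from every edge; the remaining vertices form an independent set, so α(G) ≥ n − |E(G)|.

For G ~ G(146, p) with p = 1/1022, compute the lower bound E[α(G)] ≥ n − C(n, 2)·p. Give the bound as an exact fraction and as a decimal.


E[|E(G)|] = C(146, 2)·p = 10585 · (1/1022) = 145/14.
E[α(G)] ≥ n − E[|E(G)|] = 146 − 145/14 = 1899/14.
Numerically: ≈ 135.643.
(This is only a lower bound; the true E[α(G)] may be larger.)

E[α(G)] ≥ 1899/14 ≈ 135.643.


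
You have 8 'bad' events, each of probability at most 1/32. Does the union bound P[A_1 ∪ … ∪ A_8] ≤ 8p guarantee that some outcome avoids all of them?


Union bound: P[∪_{i=1}^{8} A_i] ≤ Σ_i P[A_i] ≤ 8·p = 8·(1/32) = 1/4.
Numerically: 1/4 ≈ 0.250000.
Is 1/4 < 1? YES.
Since P[∪ A_i] ≤ 1/4 < 1, the complement has P[∩ A_i^c] ≥ 1 − 1/4 = 3/4 > 0, so some outcome avoids every A_i.

8·p = 1/4 ≈ 0.250000; existence CERTIFIED by the union bound.


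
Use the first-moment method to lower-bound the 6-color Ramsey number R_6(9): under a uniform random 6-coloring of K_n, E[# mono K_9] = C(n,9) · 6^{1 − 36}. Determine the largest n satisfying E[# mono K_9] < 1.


We need C(n, 9) · 6^{1 − 36} < 1, i.e. C(n, 9) < 6^{36 − 1} = 1719070799748422591028658176.
Check values of n near the boundary:
  n = 4405: C(4405, 9) = 1706862792900636302463627150; 1706862792900636302463627150 < 1719070799748422591028658176? YES
  n = 4406: C(4406, 9) = 1710356485221788389505285700; 1710356485221788389505285700 < 1719070799748422591028658176? YES
  n = 4407: C(4407, 9) = 1713856532599459170657070050; 1713856532599459170657070050 < 1719070799748422591028658176? YES
  n = 4408: C(4408, 9) = 1717362945146264156457459600; 1717362945146264156457459600 < 1719070799748422591028658176? YES
  n = 4409: C(4409, 9) = 1720875732988608787686577131; 1720875732988608787686577131 < 1719070799748422591028658176? NO
  n = 4410: C(4410, 9) = 1724394906266704102180823710; 1724394906266704102180823710 < 1719070799748422591028658176? NO
  n = 4411: C(4411, 9) = 1727920475134582415883601405; 1727920475134582415883601405 < 1719070799748422591028658176? NO
The largest n with C(n, 9) < 1719070799748422591028658176 is n = 4408 (where E[X] = 35778394690547169926197075/35813974994758803979763712 ≈ 0.9990065). Hence R_6(9) > 4408, i.e. R_6(9) ≥ 4409.

Largest n = 4408; hence R_6(9) > 4408.
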